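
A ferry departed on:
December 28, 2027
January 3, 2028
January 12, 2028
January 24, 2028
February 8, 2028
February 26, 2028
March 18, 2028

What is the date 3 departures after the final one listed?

Gaps: 6, 9, 12, 15, 18, 21 days — each gap is 3 larger than the previous one.
Next gap: 24 days. March 18, 2028 + 24 days = April 11, 2028.
Next gap: 27 days. April 11, 2028 + 27 days = May 8, 2028.
Next gap: 30 days. May 8, 2028 + 30 days = June 7, 2028.

June 7, 2028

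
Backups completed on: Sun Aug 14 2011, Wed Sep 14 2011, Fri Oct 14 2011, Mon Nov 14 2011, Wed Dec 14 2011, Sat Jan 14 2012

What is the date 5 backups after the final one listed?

Thu Jun 14 2012

Gaps: 31, 30, 31, 30, 31 days — not constant. Every event is on the 14th of the month.
Pattern: the 14th of each month.
February 2012: Tue Feb 14 2012.
March 2012: Wed Mar 14 2012.
April 2012: Sat Apr 14 2012.
May 2012: Mon May 14 2012.
June 2012: Thu Jun 14 2012.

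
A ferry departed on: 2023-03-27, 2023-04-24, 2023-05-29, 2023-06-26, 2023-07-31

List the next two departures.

Every date is a Monday; gaps 28, 35, 28, 35 days.
Each is the last Monday of its month (at least one falls on the 29th or later, ruling out '4th Monday').
Last Monday of August 2023: 2023-08-28.
September 2023 ends with Monday 2023-09-25.

2023-08-28, 2023-09-25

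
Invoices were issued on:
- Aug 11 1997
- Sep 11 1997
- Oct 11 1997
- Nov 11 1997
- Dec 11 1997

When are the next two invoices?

The day-of-month is always 11 (31, 30, 31, 30 days between events).
So this recurs on the 11th of each month.
Next: January 1998 → Jan 11 1998.
Next: February 1998 → Feb 11 1998.

Jan 11 1998, Feb 11 1998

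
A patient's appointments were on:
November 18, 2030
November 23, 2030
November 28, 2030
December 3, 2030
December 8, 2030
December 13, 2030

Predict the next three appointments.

Gaps between consecutive events: 5, 5, 5, 5, 5 days — a constant 5-day interval.
December 13, 2030 + 5 days = December 18, 2030.
December 18, 2030 + 5 days = December 23, 2030.
December 23, 2030 + 5 days = December 28, 2030.

December 18, 2030; December 23, 2030; December 28, 2030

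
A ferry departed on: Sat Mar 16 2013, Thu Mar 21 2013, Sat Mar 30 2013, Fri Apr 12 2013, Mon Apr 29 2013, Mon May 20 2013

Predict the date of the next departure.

Intervals are 5, 9, 13, 17, 21 days — an arithmetic progression with common difference 4.
Next gap: 25 days. Mon May 20 2013 + 25 days = Fri Jun 14 2013.

Fri Jun 14 2013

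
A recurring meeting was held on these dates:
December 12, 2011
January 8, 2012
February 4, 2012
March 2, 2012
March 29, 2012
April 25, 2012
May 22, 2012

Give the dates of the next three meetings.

June 18, 2012; July 15, 2012; August 11, 2012

Gaps between consecutive events: 27, 27, 27, 27, 27, 27 days — a constant 27-day interval.
May 22, 2012 + 27 days = June 18, 2012.
June 18, 2012 + 27 days = July 15, 2012.
July 15, 2012 + 27 days = August 11, 2012.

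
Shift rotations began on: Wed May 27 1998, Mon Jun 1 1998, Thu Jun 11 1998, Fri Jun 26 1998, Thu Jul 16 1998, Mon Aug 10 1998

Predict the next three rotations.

Wed Sep 9 1998, Wed Oct 14 1998, Mon Nov 23 1998

Gaps: 5, 10, 15, 20, 25 days — each gap is 5 larger than the previous one.
Next gap: 30 days. Mon Aug 10 1998 + 30 days = Wed Sep 9 1998.
Next gap: 35 days. Wed Sep 9 1998 + 35 days = Wed Oct 14 1998.
Next gap: 40 days. Wed Oct 14 1998 + 40 days = Mon Nov 23 1998.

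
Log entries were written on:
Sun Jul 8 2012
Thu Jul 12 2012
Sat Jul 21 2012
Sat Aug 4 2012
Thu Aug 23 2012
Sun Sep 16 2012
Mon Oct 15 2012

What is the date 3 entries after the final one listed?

Intervals are 4, 9, 14, 19, 24, 29 days — an arithmetic progression with common difference 5.
Next gap: 34 days. Mon Oct 15 2012 + 34 days = Sun Nov 18 2012.
Next gap: 39 days. Sun Nov 18 2012 + 39 days = Thu Dec 27 2012.
Next gap: 44 days. Thu Dec 27 2012 + 44 days = Sat Feb 9 2013.

Sat Feb 9 2013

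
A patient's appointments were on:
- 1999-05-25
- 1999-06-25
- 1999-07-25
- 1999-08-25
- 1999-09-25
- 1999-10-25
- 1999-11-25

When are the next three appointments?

1999-12-25, 2000-01-25, 2000-02-25

The day-of-month is always 25 (31, 30, 31, 31, 30, 31 days between events).
So this recurs on the 25th of each month.
Next: December 1999 → 1999-12-25.
Next: January 2000 → 2000-01-25.
February 2000: 2000-02-25.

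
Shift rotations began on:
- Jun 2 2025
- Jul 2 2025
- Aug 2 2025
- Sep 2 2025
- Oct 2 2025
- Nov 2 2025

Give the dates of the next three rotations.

Dec 2 2025, Jan 2 2026, Feb 2 2026

Gaps: 30, 31, 31, 30, 31 days — not constant. Every event is on the 2nd of the month.
Pattern: the 2nd of each month.
Next: December 2025 → Dec 2 2025.
Next: January 2026 → Jan 2 2026.
Next: February 2026 → Feb 2 2026.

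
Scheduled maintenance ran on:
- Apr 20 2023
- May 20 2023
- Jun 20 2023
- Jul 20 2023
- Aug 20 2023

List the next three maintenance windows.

The day-of-month is always 20 (30, 31, 30, 31 days between events).
So this recurs on the 20th of each month.
Next: September 2023 → Sep 20 2023.
October 2023: Oct 20 2023.
Next: November 2023 → Nov 20 2023.

Sep 20 2023, Oct 20 2023, Nov 20 2023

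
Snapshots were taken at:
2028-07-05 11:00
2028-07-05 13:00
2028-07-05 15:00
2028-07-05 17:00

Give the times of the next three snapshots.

2028-07-05 19:00, 2028-07-05 21:00, 2028-07-05 23:00

The interval is a steady 2 hours (2, 2, 2).
2028-07-05 17:00 + 2 h = 2028-07-05 19:00.
2028-07-05 19:00 + 2 h = 2028-07-05 21:00.
2028-07-05 21:00 + 2 h = 2028-07-05 23:00.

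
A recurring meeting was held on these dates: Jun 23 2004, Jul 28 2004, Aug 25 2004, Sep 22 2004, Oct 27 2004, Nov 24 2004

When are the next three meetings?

Dec 22 2004, Jan 26 2005, Feb 23 2005

These are Wednesdays at 28- or 35-day spacing (35, 28, 28, 35, 28).
The pattern: 4th Wednesday of the month.
December 2004 — 4th Wednesday is Dec 22 2004.
4th Wednesday of January 2005: Jan 26 2005.
February 2005 — 4th Wednesday is Feb 23 2005.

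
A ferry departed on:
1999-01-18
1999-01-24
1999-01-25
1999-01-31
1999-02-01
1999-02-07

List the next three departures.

1999-02-08, 1999-02-14, 1999-02-15

Every event lands on a Monday or Sunday (gaps cycle 6, 1, 6, 1, 6).
So the schedule is: every Monday and Sunday.
The following Monday is 1999-02-08.
The following Sunday is 1999-02-14.
Next Monday: 1999-02-15.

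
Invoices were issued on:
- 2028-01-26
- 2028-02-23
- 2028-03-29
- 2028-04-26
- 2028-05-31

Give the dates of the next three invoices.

2028-06-28, 2028-07-26, 2028-08-30

Every date is a Wednesday; gaps 28, 35, 28, 35 days.
Each is the last Wednesday of its month (at least one falls on the 29th or later, ruling out '4th Wednesday').
June 2028 ends with Wednesday 2028-06-28.
July 2028 ends with Wednesday 2028-07-26.
August 2028 ends with Wednesday 2028-08-30.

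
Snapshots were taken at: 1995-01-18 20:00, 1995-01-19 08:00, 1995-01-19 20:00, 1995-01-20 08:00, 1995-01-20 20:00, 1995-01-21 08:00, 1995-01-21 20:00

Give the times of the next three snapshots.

Spacing: 12, 12, 12, 12, 12, 12 h — constant 12 h.
1995-01-21 20:00 + 12 h = 1995-01-22 08:00.
1995-01-22 08:00 + 12 h = 1995-01-22 20:00.
1995-01-22 20:00 + 12 h = 1995-01-23 08:00.

1995-01-22 08:00, 1995-01-22 20:00, 1995-01-23 08:00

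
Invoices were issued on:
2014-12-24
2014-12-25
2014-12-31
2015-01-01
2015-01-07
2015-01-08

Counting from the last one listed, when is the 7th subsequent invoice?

Every event lands on a Wednesday or Thursday (gaps cycle 1, 6, 1, 6, 1).
So the schedule is: every Wednesday and Thursday.
The following Wednesday is 2015-01-14.
The following Thursday is 2015-01-15.
The following Wednesday is 2015-01-21.
The following Thursday is 2015-01-22.
The following Wednesday is 2015-01-28.
Next Thursday: 2015-01-29.
Next Wednesday: 2015-02-04.

2015-02-04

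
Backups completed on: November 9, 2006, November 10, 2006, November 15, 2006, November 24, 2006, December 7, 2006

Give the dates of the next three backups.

December 24, 2006; January 14, 2007; February 8, 2007

Gaps: 1, 5, 9, 13 days — each gap is 4 larger than the previous one.
Next gap: 17 days. December 7, 2006 + 17 days = December 24, 2006.
Next gap: 21 days. December 24, 2006 + 21 days = January 14, 2007.
Next gap: 25 days. January 14, 2007 + 25 days = February 8, 2007.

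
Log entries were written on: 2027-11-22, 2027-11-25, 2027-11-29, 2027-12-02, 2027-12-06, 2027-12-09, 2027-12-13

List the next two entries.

The gap pattern 3, 4, 3, 4, 3, 4 repeats every 2 events.
These are the Mondays and Thursdays of each week.
Next Thursday: 2027-12-16.
Next Monday: 2027-12-20.

2027-12-16, 2027-12-20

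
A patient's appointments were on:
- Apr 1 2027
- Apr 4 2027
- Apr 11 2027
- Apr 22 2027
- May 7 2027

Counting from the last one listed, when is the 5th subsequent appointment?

The spacing grows by 4 each time: 3, 7, 11, 15 days.
Next gap: 19 days. May 7 2027 + 19 days = May 26 2027.
Next gap: 23 days. May 26 2027 + 23 days = Jun 18 2027.
Next gap: 27 days. Jun 18 2027 + 27 days = Jul 15 2027.
Next gap: 31 days. Jul 15 2027 + 31 days = Aug 15 2027.
Next gap: 35 days. Aug 15 2027 + 35 days = Sep 19 2027.

Sep 19 2027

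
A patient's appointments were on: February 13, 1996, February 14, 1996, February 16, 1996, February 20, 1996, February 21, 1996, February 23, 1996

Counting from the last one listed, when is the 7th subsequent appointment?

Every event lands on a Tuesday or Wednesday or Friday (gaps cycle 1, 2, 4, 1, 2).
So the schedule is: every Tuesday, Wednesday and Friday.
Next Tuesday: February 27, 1996.
Next Wednesday: February 28, 1996.
Next Friday: March 1, 1996.
The following Tuesday is March 5, 1996.
Next Wednesday: March 6, 1996.
The following Friday is March 8, 1996.
The following Tuesday is March 12, 1996.

March 12, 1996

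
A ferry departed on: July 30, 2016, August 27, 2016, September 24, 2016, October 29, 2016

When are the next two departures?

All Saturdays; the gaps (28, 28, 35) vary with month length.
This is the last Saturday of each month.
Last Saturday of November 2016: November 26, 2016.
December 2016 ends with Saturday December 31, 2016.

November 26, 2016; December 31, 2016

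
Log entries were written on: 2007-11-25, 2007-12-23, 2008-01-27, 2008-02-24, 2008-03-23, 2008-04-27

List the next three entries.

2008-05-25, 2008-06-22, 2008-07-27

These are Sundays at 28- or 35-day spacing (28, 35, 28, 28, 35).
The pattern: 4th Sunday of the month.
May 2008 — 4th Sunday is 2008-05-25.
June 2008 — 4th Sunday is 2008-06-22.
4th Sunday of July 2008: 2008-07-27.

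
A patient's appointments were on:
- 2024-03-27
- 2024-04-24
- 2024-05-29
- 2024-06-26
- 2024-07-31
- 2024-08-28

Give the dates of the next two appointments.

These are Wednesdays with 28, 35, 28, 35, 28-day gaps.
Each is the final Wednesday of its month — 2024-05-29 is past the 28th, so '4th Wednesday' doesn't fit.
Last Wednesday of September 2024: 2024-09-25.
October 2024 ends with Wednesday 2024-10-30.

2024-09-25, 2024-10-30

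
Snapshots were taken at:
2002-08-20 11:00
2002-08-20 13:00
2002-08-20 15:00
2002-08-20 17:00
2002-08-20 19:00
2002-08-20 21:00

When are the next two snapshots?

Gaps: 2, 2, 2, 2, 2 hours — each event is 2 hours after the previous one.
2002-08-20 21:00 + 2 h = 2002-08-20 23:00.
2002-08-20 23:00 + 2 h = 2002-08-21 01:00.

2002-08-20 23:00, 2002-08-21 01:00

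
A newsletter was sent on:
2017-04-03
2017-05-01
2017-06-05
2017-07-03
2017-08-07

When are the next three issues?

Gaps: 28, 35, 28, 35 days — a mix of 28 and 35. Every date is a Monday.
Each is the 1st Monday of its month.
1st Monday of September 2017: 2017-09-04.
1st Monday of October 2017: 2017-10-02.
November 2017 — 1st Monday is 2017-11-06.

2017-09-04, 2017-10-02, 2017-11-06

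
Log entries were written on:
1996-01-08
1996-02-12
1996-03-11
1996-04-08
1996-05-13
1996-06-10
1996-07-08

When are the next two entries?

All dates are Mondays, 35, 28, 28, 35, 28, 28 days apart.
Specifically, the 2nd Monday of each month.
2nd Monday of August 1996: 1996-08-12.
September 1996 — 2nd Monday is 1996-09-09.

1996-08-12, 1996-09-09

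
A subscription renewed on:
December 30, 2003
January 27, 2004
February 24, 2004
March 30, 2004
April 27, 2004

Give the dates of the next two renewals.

May 25, 2004; June 29, 2004

These are Tuesdays with 28, 28, 35, 28-day gaps.
Each is the final Tuesday of its month — December 30, 2003 is past the 28th, so '4th Tuesday' doesn't fit.
Last Tuesday of May 2004: May 25, 2004.
Last Tuesday of June 2004: June 29, 2004.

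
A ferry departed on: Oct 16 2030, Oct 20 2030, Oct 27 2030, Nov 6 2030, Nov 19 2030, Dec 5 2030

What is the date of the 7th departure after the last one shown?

Jun 19 2031

Intervals are 4, 7, 10, 13, 16 days — an arithmetic progression with common difference 3.
Next gap: 19 days. Dec 5 2030 + 19 days = Dec 24 2030.
Next gap: 22 days. Dec 24 2030 + 22 days = Jan 15 2031.
Next gap: 25 days. Jan 15 2031 + 25 days = Feb 9 2031.
Next gap: 28 days. Feb 9 2031 + 28 days = Mar 9 2031.
Next gap: 31 days. Mar 9 2031 + 31 days = Apr 9 2031.
Next gap: 34 days. Apr 9 2031 + 34 days = May 13 2031.
Next gap: 37 days. May 13 2031 + 37 days = Jun 19 2031.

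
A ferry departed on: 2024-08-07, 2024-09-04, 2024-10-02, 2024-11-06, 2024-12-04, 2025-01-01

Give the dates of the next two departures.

All dates are Wednesdays, 28, 28, 35, 28, 28 days apart.
Specifically, the 1st Wednesday of each month.
February 2025 — 1st Wednesday is 2025-02-05.
March 2025 — 1st Wednesday is 2025-03-05.

2025-02-05, 2025-03-05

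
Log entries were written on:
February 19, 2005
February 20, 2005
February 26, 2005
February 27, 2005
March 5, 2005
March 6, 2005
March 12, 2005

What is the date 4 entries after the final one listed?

March 26, 2005

Gaps: 1, 6, 1, 6, 1, 6 days — not constant, but cyclic with period 2.
The events fall on every Saturday and Sunday.
The following Sunday is March 13, 2005.
Next Saturday: March 19, 2005.
The following Sunday is March 20, 2005.
The following Saturday is March 26, 2005.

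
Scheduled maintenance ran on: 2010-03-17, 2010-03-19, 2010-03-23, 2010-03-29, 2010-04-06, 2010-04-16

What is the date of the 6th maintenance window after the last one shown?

Gaps: 2, 4, 6, 8, 10 days — each gap is 2 larger than the previous one.
Next gap: 12 days. 2010-04-16 + 12 days = 2010-04-28.
Next gap: 14 days. 2010-04-28 + 14 days = 2010-05-12.
Next gap: 16 days. 2010-05-12 + 16 days = 2010-05-28.
Next gap: 18 days. 2010-05-28 + 18 days = 2010-06-15.
Next gap: 20 days. 2010-06-15 + 20 days = 2010-07-05.
Next gap: 22 days. 2010-07-05 + 22 days = 2010-07-27.

2010-07-27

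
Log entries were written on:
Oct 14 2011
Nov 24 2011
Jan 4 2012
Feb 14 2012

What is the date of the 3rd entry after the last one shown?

The spacing is 41, 41, 41 days — always 41 days.
Feb 14 2012 + 41 days = Mar 26 2012.
Mar 26 2012 + 41 days = May 6 2012.
May 6 2012 + 41 days = Jun 16 2012.

Jun 16 2012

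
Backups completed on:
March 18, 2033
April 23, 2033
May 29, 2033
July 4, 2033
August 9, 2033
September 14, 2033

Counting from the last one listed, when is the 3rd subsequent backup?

The spacing is 36, 36, 36, 36, 36 days — always 36 days.
September 14, 2033 + 36 days = October 20, 2033.
October 20, 2033 + 36 days = November 25, 2033.
November 25, 2033 + 36 days = December 31, 2033.

December 31, 2033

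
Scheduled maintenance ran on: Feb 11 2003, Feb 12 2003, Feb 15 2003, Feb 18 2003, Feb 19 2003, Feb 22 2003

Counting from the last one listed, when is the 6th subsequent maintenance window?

Gaps: 1, 3, 3, 1, 3 days — not constant, but cyclic with period 3.
The events fall on every Tuesday, Wednesday and Saturday.
Next Tuesday: Feb 25 2003.
Next Wednesday: Feb 26 2003.
The following Saturday is Mar 1 2003.
The following Tuesday is Mar 4 2003.
The following Wednesday is Mar 5 2003.
Next Saturday: Mar 8 2003.

Mar 8 2003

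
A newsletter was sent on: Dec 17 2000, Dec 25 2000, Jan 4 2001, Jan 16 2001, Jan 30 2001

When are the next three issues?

Feb 15 2001, Mar 5 2001, Mar 25 2001

Intervals are 8, 10, 12, 14 days — an arithmetic progression with common difference 2.
Next gap: 16 days. Jan 30 2001 + 16 days = Feb 15 2001.
Next gap: 18 days. Feb 15 2001 + 18 days = Mar 5 2001.
Next gap: 20 days. Mar 5 2001 + 20 days = Mar 25 2001.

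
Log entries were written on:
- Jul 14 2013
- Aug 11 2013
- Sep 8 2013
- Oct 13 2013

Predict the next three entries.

All dates are Sundays, 28, 28, 35 days apart.
Specifically, the 2nd Sunday of each month.
November 2013 — 2nd Sunday is Nov 10 2013.
2nd Sunday of December 2013: Dec 8 2013.
January 2014 — 2nd Sunday is Jan 12 2014.

Nov 10 2013, Dec 8 2013, Jan 12 2014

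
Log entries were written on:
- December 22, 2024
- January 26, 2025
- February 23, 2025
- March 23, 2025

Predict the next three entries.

April 27, 2025; May 25, 2025; June 22, 2025

These are Sundays at 28- or 35-day spacing (35, 28, 28).
The pattern: 4th Sunday of the month.
4th Sunday of April 2025: April 27, 2025.
4th Sunday of May 2025: May 25, 2025.
June 2025 — 4th Sunday is June 22, 2025.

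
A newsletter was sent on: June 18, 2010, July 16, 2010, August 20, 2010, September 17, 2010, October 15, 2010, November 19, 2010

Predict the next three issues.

December 17, 2010; January 21, 2011; February 18, 2011

Gaps: 28, 35, 28, 28, 35 days — a mix of 28 and 35. Every date is a Friday.
Each is the 3rd Friday of its month.
December 2010 — 3rd Friday is December 17, 2010.
January 2011 — 3rd Friday is January 21, 2011.
February 2011 — 3rd Friday is February 18, 2011.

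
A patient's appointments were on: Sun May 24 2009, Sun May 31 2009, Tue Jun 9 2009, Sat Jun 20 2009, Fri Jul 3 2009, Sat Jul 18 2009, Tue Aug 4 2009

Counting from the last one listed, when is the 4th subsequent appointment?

The spacing grows by 2 each time: 7, 9, 11, 13, 15, 17 days.
Next gap: 19 days. Tue Aug 4 2009 + 19 days = Sun Aug 23 2009.
Next gap: 21 days. Sun Aug 23 2009 + 21 days = Sun Sep 13 2009.
Next gap: 23 days. Sun Sep 13 2009 + 23 days = Tue Oct 6 2009.
Next gap: 25 days. Tue Oct 6 2009 + 25 days = Sat Oct 31 2009.

Sat Oct 31 2009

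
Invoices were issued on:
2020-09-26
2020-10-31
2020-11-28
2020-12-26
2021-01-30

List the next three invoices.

2021-02-27, 2021-03-27, 2021-04-24

Every date is a Saturday; gaps 35, 28, 28, 35 days.
Each is the last Saturday of its month (at least one falls on the 29th or later, ruling out '4th Saturday').
Last Saturday of February 2021: 2021-02-27.
March 2021 ends with Saturday 2021-03-27.
April 2021 ends with Saturday 2021-04-24.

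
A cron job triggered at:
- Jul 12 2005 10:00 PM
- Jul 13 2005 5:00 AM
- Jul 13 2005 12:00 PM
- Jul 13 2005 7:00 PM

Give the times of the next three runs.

Jul 14 2005 2:00 AM, Jul 14 2005 9:00 AM, Jul 14 2005 4:00 PM

Gaps: 7, 7, 7 hours — each event is 7 hours after the previous one.
Jul 13 2005 7:00 PM + 7 h = Jul 14 2005 2:00 AM.
Jul 14 2005 2:00 AM + 7 h = Jul 14 2005 9:00 AM.
Jul 14 2005 9:00 AM + 7 h = Jul 14 2005 4:00 PM.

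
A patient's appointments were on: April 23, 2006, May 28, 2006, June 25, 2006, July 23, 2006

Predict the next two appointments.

August 27, 2006; September 24, 2006

These are Sundays at 28- or 35-day spacing (35, 28, 28).
The pattern: 4th Sunday of the month.
August 2006 — 4th Sunday is August 27, 2006.
4th Sunday of September 2006: September 24, 2006.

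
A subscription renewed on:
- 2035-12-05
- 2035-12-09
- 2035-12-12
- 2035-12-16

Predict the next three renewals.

2035-12-19, 2035-12-23, 2035-12-26

Gaps: 4, 3, 4 days — not constant, but cyclic with period 2.
The events fall on every Wednesday and Sunday.
Next Wednesday: 2035-12-19.
Next Sunday: 2035-12-23.
The following Wednesday is 2035-12-26.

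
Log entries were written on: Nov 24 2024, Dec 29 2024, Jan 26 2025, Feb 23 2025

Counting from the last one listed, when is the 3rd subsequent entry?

May 25 2025

Every date is a Sunday; gaps 35, 28, 28 days.
Each is the last Sunday of its month (at least one falls on the 29th or later, ruling out '4th Sunday').
Last Sunday of March 2025: Mar 30 2025.
Last Sunday of April 2025: Apr 27 2025.
May 2025 ends with Sunday May 25 2025.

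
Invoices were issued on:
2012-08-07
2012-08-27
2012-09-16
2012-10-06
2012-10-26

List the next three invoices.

2012-11-15, 2012-12-05, 2012-12-25

Every event comes 20 days after the last (20, 20, 20, 20).
2012-10-26 + 20 days = 2012-11-15.
2012-11-15 + 20 days = 2012-12-05.
2012-12-05 + 20 days = 2012-12-25.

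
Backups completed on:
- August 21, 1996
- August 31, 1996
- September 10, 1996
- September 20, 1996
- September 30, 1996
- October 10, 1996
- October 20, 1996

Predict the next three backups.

October 30, 1996; November 9, 1996; November 19, 1996

Gaps between consecutive events: 10, 10, 10, 10, 10, 10 days — a constant 10-day interval.
October 20, 1996 + 10 days = October 30, 1996.
October 30, 1996 + 10 days = November 9, 1996.
November 9, 1996 + 10 days = November 19, 1996.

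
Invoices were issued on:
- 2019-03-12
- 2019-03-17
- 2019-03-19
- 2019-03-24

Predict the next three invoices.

2019-03-26, 2019-03-31, 2019-04-02

Every event lands on a Tuesday or Sunday (gaps cycle 5, 2, 5).
So the schedule is: every Tuesday and Sunday.
Next Tuesday: 2019-03-26.
The following Sunday is 2019-03-31.
The following Tuesday is 2019-04-02.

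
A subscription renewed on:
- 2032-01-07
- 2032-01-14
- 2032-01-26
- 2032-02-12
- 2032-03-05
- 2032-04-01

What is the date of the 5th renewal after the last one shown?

Intervals are 7, 12, 17, 22, 27 days — an arithmetic progression with common difference 5.
Next gap: 32 days. 2032-04-01 + 32 days = 2032-05-03.
Next gap: 37 days. 2032-05-03 + 37 days = 2032-06-09.
Next gap: 42 days. 2032-06-09 + 42 days = 2032-07-21.
Next gap: 47 days. 2032-07-21 + 47 days = 2032-09-06.
Next gap: 52 days. 2032-09-06 + 52 days = 2032-10-28.

2032-10-28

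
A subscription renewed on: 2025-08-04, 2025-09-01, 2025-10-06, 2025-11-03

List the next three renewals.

2025-12-01, 2026-01-05, 2026-02-02

All dates are Mondays, 28, 35, 28 days apart.
Specifically, the 1st Monday of each month.
December 2025 — 1st Monday is 2025-12-01.
January 2026 — 1st Monday is 2026-01-05.
1st Monday of February 2026: 2026-02-02.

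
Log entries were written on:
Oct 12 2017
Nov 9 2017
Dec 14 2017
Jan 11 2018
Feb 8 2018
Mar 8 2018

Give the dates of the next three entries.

Apr 12 2018, May 10 2018, Jun 14 2018

These are Thursdays at 28- or 35-day spacing (28, 35, 28, 28, 28).
The pattern: 2nd Thursday of the month.
April 2018 — 2nd Thursday is Apr 12 2018.
May 2018 — 2nd Thursday is May 10 2018.
June 2018 — 2nd Thursday is Jun 14 2018.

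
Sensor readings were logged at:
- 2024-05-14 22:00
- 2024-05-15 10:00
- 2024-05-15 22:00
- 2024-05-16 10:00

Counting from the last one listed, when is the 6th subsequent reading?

2024-05-19 10:00

The interval is a steady 12 hours (12, 12, 12).
2024-05-16 10:00 + 12 h = 2024-05-16 22:00.
2024-05-16 22:00 + 12 h = 2024-05-17 10:00.
2024-05-17 10:00 + 12 h = 2024-05-17 22:00.
2024-05-17 22:00 + 12 h = 2024-05-18 10:00.
2024-05-18 10:00 + 12 h = 2024-05-18 22:00.
2024-05-18 22:00 + 12 h = 2024-05-19 10:00.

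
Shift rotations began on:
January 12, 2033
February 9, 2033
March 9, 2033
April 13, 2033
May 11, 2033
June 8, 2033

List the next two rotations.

Gaps: 28, 28, 35, 28, 28 days — a mix of 28 and 35. Every date is a Wednesday.
Each is the 2nd Wednesday of its month.
July 2033 — 2nd Wednesday is July 13, 2033.
August 2033 — 2nd Wednesday is August 10, 2033.

July 13, 2033; August 10, 2033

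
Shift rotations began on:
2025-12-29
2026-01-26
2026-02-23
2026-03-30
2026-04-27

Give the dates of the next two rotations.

2026-05-25, 2026-06-29

These are Mondays with 28, 28, 35, 28-day gaps.
Each is the final Monday of its month — 2025-12-29 is past the 28th, so '4th Monday' doesn't fit.
May 2026 ends with Monday 2026-05-25.
Last Monday of June 2026: 2026-06-29.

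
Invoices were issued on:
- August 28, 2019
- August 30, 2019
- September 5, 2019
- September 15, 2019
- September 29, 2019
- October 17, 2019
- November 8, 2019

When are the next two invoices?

The spacing grows by 4 each time: 2, 6, 10, 14, 18, 22 days.
Next gap: 26 days. November 8, 2019 + 26 days = December 4, 2019.
Next gap: 30 days. December 4, 2019 + 30 days = January 3, 2020.

December 4, 2019; January 3, 2020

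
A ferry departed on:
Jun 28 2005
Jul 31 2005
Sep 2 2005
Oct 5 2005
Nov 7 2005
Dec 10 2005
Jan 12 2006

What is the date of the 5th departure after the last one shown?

Every event comes 33 days after the last (33, 33, 33, 33, 33, 33).
Jan 12 2006 + 33 days = Feb 14 2006.
Feb 14 2006 + 33 days = Mar 19 2006.
Mar 19 2006 + 33 days = Apr 21 2006.
Apr 21 2006 + 33 days = May 24 2006.
May 24 2006 + 33 days = Jun 26 2006.

Jun 26 2006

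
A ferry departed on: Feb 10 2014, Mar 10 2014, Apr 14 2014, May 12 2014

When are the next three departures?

All dates are Mondays, 28, 35, 28 days apart.
Specifically, the 2nd Monday of each month.
2nd Monday of June 2014: Jun 9 2014.
July 2014 — 2nd Monday is Jul 14 2014.
August 2014 — 2nd Monday is Aug 11 2014.

Jun 9 2014, Jul 14 2014, Aug 11 2014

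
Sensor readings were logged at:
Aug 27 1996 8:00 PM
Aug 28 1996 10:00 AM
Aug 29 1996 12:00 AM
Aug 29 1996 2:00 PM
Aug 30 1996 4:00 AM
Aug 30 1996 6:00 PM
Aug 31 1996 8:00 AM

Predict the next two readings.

Aug 31 1996 10:00 PM, Sep 1 1996 12:00 PM

The interval is a steady 14 hours (14, 14, 14, 14, 14, 14).
Aug 31 1996 8:00 AM + 14 h = Aug 31 1996 10:00 PM.
Aug 31 1996 10:00 PM + 14 h = Sep 1 1996 12:00 PM.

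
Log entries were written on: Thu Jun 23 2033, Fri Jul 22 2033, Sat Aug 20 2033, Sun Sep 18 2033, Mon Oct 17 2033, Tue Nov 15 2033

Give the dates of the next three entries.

Wed Dec 14 2033, Thu Jan 12 2034, Fri Feb 10 2034

Gaps between consecutive events: 29, 29, 29, 29, 29 days — a constant 29-day interval.
Tue Nov 15 2033 + 29 days = Wed Dec 14 2033.
Wed Dec 14 2033 + 29 days = Thu Jan 12 2034.
Thu Jan 12 2034 + 29 days = Fri Feb 10 2034.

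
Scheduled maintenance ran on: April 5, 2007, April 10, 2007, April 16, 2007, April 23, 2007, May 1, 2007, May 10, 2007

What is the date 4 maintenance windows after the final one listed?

Intervals are 5, 6, 7, 8, 9 days — an arithmetic progression with common difference 1.
Next gap: 10 days. May 10, 2007 + 10 days = May 20, 2007.
Next gap: 11 days. May 20, 2007 + 11 days = May 31, 2007.
Next gap: 12 days. May 31, 2007 + 12 days = June 12, 2007.
Next gap: 13 days. June 12, 2007 + 13 days = June 25, 2007.

June 25, 2007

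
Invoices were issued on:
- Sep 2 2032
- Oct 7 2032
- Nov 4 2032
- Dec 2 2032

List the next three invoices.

Jan 6 2033, Feb 3 2033, Mar 3 2033

Gaps: 35, 28, 28 days — a mix of 28 and 35. Every date is a Thursday.
Each is the 1st Thursday of its month.
1st Thursday of January 2033: Jan 6 2033.
February 2033 — 1st Thursday is Feb 3 2033.
1st Thursday of March 2033: Mar 3 2033.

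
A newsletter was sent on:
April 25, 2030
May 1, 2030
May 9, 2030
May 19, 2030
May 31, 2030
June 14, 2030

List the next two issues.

The spacing grows by 2 each time: 6, 8, 10, 12, 14 days.
Next gap: 16 days. June 14, 2030 + 16 days = June 30, 2030.
Next gap: 18 days. June 30, 2030 + 18 days = July 18, 2030.

June 30, 2030; July 18, 2030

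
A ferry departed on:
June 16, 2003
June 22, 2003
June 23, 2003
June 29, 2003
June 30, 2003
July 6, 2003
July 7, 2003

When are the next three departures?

July 13, 2003; July 14, 2003; July 20, 2003

Every event lands on a Monday or Sunday (gaps cycle 6, 1, 6, 1, 6, 1).
So the schedule is: every Monday and Sunday.
Next Sunday: July 13, 2003.
The following Monday is July 14, 2003.
Next Sunday: July 20, 2003.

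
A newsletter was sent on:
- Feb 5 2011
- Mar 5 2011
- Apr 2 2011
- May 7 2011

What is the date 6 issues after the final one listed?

Nov 5 2011

All dates are Saturdays, 28, 28, 35 days apart.
Specifically, the 1st Saturday of each month.
June 2011 — 1st Saturday is Jun 4 2011.
July 2011 — 1st Saturday is Jul 2 2011.
August 2011 — 1st Saturday is Aug 6 2011.
1st Saturday of September 2011: Sep 3 2011.
October 2011 — 1st Saturday is Oct 1 2011.
November 2011 — 1st Saturday is Nov 5 2011.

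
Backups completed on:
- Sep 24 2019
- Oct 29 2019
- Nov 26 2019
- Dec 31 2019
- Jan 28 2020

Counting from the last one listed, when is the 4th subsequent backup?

These are Tuesdays with 35, 28, 35, 28-day gaps.
Each is the final Tuesday of its month — Oct 29 2019 is past the 28th, so '4th Tuesday' doesn't fit.
Last Tuesday of February 2020: Feb 25 2020.
Last Tuesday of March 2020: Mar 31 2020.
April 2020 ends with Tuesday Apr 28 2020.
May 2020 ends with Tuesday May 26 2020.

May 26 2020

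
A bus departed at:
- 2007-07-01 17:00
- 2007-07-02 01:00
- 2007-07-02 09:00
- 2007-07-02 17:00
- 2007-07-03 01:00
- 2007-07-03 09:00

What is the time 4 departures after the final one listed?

Spacing: 8, 8, 8, 8, 8 h — constant 8 h.
2007-07-03 09:00 + 8 h = 2007-07-03 17:00.
2007-07-03 17:00 + 8 h = 2007-07-04 01:00.
2007-07-04 01:00 + 8 h = 2007-07-04 09:00.
2007-07-04 09:00 + 8 h = 2007-07-04 17:00.

2007-07-04 17:00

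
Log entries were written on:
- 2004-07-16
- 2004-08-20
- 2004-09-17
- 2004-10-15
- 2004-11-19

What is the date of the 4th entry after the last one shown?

2005-03-18

These are Fridays at 28- or 35-day spacing (35, 28, 28, 35).
The pattern: 3rd Friday of the month.
3rd Friday of December 2004: 2004-12-17.
January 2005 — 3rd Friday is 2005-01-21.
3rd Friday of February 2005: 2005-02-18.
March 2005 — 3rd Friday is 2005-03-18.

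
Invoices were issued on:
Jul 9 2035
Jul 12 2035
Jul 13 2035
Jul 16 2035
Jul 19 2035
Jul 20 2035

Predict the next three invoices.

Every event lands on a Monday or Thursday or Friday (gaps cycle 3, 1, 3, 3, 1).
So the schedule is: every Monday, Thursday and Friday.
Next Monday: Jul 23 2035.
Next Thursday: Jul 26 2035.
Next Friday: Jul 27 2035.

Jul 23 2035, Jul 26 2035, Jul 27 2035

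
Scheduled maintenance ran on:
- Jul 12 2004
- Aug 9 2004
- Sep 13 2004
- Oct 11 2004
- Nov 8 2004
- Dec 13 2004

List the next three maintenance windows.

Jan 10 2005, Feb 14 2005, Mar 14 2005

These are Mondays at 28- or 35-day spacing (28, 35, 28, 28, 35).
The pattern: 2nd Monday of the month.
2nd Monday of January 2005: Jan 10 2005.
February 2005 — 2nd Monday is Feb 14 2005.
March 2005 — 2nd Monday is Mar 14 2005.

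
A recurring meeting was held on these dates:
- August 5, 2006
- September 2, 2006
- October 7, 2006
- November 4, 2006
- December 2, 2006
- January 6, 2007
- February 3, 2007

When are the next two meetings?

March 3, 2007; April 7, 2007

These are Saturdays at 28- or 35-day spacing (28, 35, 28, 28, 35, 28).
The pattern: 1st Saturday of the month.
1st Saturday of March 2007: March 3, 2007.
April 2007 — 1st Saturday is April 7, 2007.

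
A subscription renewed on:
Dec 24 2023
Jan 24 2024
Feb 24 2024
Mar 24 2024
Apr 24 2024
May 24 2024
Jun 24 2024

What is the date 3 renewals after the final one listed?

Sep 24 2024

Each date is the 24th; the gaps (31, 31, 29, 31, 30, 31) track the month lengths.
The rule is the 24th of each month.
Next: July 2024 → Jul 24 2024.
Next: August 2024 → Aug 24 2024.
Next: September 2024 → Sep 24 2024.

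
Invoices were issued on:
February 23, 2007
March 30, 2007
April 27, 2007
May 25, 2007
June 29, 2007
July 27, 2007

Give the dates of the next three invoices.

Every date is a Friday; gaps 35, 28, 28, 35, 28 days.
Each is the last Friday of its month (at least one falls on the 29th or later, ruling out '4th Friday').
August 2007 ends with Friday August 31, 2007.
Last Friday of September 2007: September 28, 2007.
October 2007 ends with Friday October 26, 2007.

August 31, 2007; September 28, 2007; October 26, 2007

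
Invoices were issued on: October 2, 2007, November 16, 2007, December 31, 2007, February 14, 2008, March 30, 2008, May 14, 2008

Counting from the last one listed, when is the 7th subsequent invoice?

Every event comes 45 days after the last (45, 45, 45, 45, 45).
May 14, 2008 + 45 days = June 28, 2008.
June 28, 2008 + 45 days = August 12, 2008.
August 12, 2008 + 45 days = September 26, 2008.
September 26, 2008 + 45 days = November 10, 2008.
November 10, 2008 + 45 days = December 25, 2008.
December 25, 2008 + 45 days = February 8, 2009.
February 8, 2009 + 45 days = March 25, 2009.

March 25, 2009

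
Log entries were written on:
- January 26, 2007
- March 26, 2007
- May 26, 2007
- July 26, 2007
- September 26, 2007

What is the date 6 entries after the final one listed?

September 26, 2008

Each date is the 26th; the gaps (59, 61, 61, 62) track the month lengths.
The rule is the 26th of every 2 months.
Next: November 2007 → November 26, 2007.
Next: January 2008 → January 26, 2008.
March 2008: March 26, 2008.
May 2008: May 26, 2008.
July 2008: July 26, 2008.
September 2008: September 26, 2008.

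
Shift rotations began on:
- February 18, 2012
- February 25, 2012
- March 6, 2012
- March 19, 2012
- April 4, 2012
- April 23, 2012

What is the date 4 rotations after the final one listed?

The spacing grows by 3 each time: 7, 10, 13, 16, 19 days.
Next gap: 22 days. April 23, 2012 + 22 days = May 15, 2012.
Next gap: 25 days. May 15, 2012 + 25 days = June 9, 2012.
Next gap: 28 days. June 9, 2012 + 28 days = July 7, 2012.
Next gap: 31 days. July 7, 2012 + 31 days = August 7, 2012.

August 7, 2012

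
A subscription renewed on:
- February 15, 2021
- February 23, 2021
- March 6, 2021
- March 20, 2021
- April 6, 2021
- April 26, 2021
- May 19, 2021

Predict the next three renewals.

The spacing grows by 3 each time: 8, 11, 14, 17, 20, 23 days.
Next gap: 26 days. May 19, 2021 + 26 days = June 14, 2021.
Next gap: 29 days. June 14, 2021 + 29 days = July 13, 2021.
Next gap: 32 days. July 13, 2021 + 32 days = August 14, 2021.

June 14, 2021; July 13, 2021; August 14, 2021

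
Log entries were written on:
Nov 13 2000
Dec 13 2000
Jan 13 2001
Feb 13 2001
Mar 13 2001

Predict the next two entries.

The day-of-month is always 13 (30, 31, 31, 28 days between events).
So this recurs on the 13th of each month.
Next: April 2001 → Apr 13 2001.
Next: May 2001 → May 13 2001.

Apr 13 2001, May 13 2001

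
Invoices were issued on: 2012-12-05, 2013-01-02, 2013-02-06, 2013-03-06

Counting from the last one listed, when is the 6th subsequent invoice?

2013-09-04

These are Wednesdays at 28- or 35-day spacing (28, 35, 28).
The pattern: 1st Wednesday of the month.
1st Wednesday of April 2013: 2013-04-03.
May 2013 — 1st Wednesday is 2013-05-01.
1st Wednesday of June 2013: 2013-06-05.
1st Wednesday of July 2013: 2013-07-03.
August 2013 — 1st Wednesday is 2013-08-07.
1st Wednesday of September 2013: 2013-09-04.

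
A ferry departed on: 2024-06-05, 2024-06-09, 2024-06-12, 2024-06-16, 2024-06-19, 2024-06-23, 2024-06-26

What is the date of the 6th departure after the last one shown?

The gap pattern 4, 3, 4, 3, 4, 3 repeats every 2 events.
These are the Wednesdays and Sundays of each week.
The following Sunday is 2024-06-30.
Next Wednesday: 2024-07-03.
Next Sunday: 2024-07-07.
The following Wednesday is 2024-07-10.
Next Sunday: 2024-07-14.
The following Wednesday is 2024-07-17.

2024-07-17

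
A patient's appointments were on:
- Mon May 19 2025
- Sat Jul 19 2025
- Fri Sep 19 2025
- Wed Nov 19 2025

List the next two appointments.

The day-of-month is always 19 (61, 62, 61 days between events).
So this recurs on the 19th of every 2 months.
Next: January 2026 → Mon Jan 19 2026.
Next: March 2026 → Thu Mar 19 2026.

Mon Jan 19 2026, Thu Mar 19 2026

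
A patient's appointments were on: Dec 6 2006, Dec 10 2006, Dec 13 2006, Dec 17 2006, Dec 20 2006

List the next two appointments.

Dec 24 2006, Dec 27 2006

The gap pattern 4, 3, 4, 3 repeats every 2 events.
These are the Wednesdays and Sundays of each week.
Next Sunday: Dec 24 2006.
Next Wednesday: Dec 27 2006.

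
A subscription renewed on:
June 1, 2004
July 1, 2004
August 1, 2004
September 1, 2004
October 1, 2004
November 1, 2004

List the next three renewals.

The day-of-month is always 1 (30, 31, 31, 30, 31 days between events).
So this recurs on the 1st of each month.
December 2004: December 1, 2004.
Next: January 2005 → January 1, 2005.
February 2005: February 1, 2005.

December 1, 2004; January 1, 2005; February 1, 2005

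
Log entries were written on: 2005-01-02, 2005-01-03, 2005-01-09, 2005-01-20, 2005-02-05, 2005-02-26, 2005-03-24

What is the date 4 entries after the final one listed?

2005-08-25

The spacing grows by 5 each time: 1, 6, 11, 16, 21, 26 days.
Next gap: 31 days. 2005-03-24 + 31 days = 2005-04-24.
Next gap: 36 days. 2005-04-24 + 36 days = 2005-05-30.
Next gap: 41 days. 2005-05-30 + 41 days = 2005-07-10.
Next gap: 46 days. 2005-07-10 + 46 days = 2005-08-25.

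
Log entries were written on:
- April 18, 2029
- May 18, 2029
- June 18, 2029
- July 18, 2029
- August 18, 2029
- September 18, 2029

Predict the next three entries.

Each date is the 18th; the gaps (30, 31, 30, 31, 31) track the month lengths.
The rule is the 18th of each month.
October 2029: October 18, 2029.
November 2029: November 18, 2029.
December 2029: December 18, 2029.

October 18, 2029; November 18, 2029; December 18, 2029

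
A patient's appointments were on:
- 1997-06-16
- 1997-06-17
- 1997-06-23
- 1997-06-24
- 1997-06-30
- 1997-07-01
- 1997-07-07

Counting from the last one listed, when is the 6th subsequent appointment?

Every event lands on a Monday or Tuesday (gaps cycle 1, 6, 1, 6, 1, 6).
So the schedule is: every Monday and Tuesday.
The following Tuesday is 1997-07-08.
The following Monday is 1997-07-14.
Next Tuesday: 1997-07-15.
Next Monday: 1997-07-21.
The following Tuesday is 1997-07-22.
The following Monday is 1997-07-28.

1997-07-28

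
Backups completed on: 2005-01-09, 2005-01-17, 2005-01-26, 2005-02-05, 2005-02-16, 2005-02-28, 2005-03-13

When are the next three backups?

2005-03-27, 2005-04-11, 2005-04-27

Gaps: 8, 9, 10, 11, 12, 13 days — each gap is 1 larger than the previous one.
Next gap: 14 days. 2005-03-13 + 14 days = 2005-03-27.
Next gap: 15 days. 2005-03-27 + 15 days = 2005-04-11.
Next gap: 16 days. 2005-04-11 + 16 days = 2005-04-27.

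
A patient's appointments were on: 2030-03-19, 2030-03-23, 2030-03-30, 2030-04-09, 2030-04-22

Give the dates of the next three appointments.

The spacing grows by 3 each time: 4, 7, 10, 13 days.
Next gap: 16 days. 2030-04-22 + 16 days = 2030-05-08.
Next gap: 19 days. 2030-05-08 + 19 days = 2030-05-27.
Next gap: 22 days. 2030-05-27 + 22 days = 2030-06-18.

2030-05-08, 2030-05-27, 2030-06-18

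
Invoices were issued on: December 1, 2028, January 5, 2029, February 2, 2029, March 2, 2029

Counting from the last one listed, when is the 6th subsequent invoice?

September 7, 2029

All dates are Fridays, 35, 28, 28 days apart.
Specifically, the 1st Friday of each month.
1st Friday of April 2029: April 6, 2029.
May 2029 — 1st Friday is May 4, 2029.
1st Friday of June 2029: June 1, 2029.
July 2029 — 1st Friday is July 6, 2029.
August 2029 — 1st Friday is August 3, 2029.
September 2029 — 1st Friday is September 7, 2029.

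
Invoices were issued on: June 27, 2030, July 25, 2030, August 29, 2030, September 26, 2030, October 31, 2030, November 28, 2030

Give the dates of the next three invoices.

Every date is a Thursday; gaps 28, 35, 28, 35, 28 days.
Each is the last Thursday of its month (at least one falls on the 29th or later, ruling out '4th Thursday').
December 2030 ends with Thursday December 26, 2030.
Last Thursday of January 2031: January 30, 2031.
February 2031 ends with Thursday February 27, 2031.

December 26, 2030; January 30, 2031; February 27, 2031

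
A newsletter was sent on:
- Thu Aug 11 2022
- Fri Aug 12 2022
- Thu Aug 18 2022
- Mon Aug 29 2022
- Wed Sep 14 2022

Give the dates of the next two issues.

Intervals are 1, 6, 11, 16 days — an arithmetic progression with common difference 5.
Next gap: 21 days. Wed Sep 14 2022 + 21 days = Wed Oct 5 2022.
Next gap: 26 days. Wed Oct 5 2022 + 26 days = Mon Oct 31 2022.

Wed Oct 5 2022, Mon Oct 31 2022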